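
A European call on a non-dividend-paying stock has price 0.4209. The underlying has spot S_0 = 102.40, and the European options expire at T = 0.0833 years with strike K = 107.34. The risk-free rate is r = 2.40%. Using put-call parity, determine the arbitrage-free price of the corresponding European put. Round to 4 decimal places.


Put-call parity: C - P = S_0 * exp(-qT) - K * exp(-rT).
S_0 * exp(-qT) = 102.4000 * 1.00000000 = 102.40000000
K * exp(-rT) = 107.3400 * 0.99800280 = 107.12562024
P = C - S*exp(-qT) + K*exp(-rT)
P = 0.4209 - 102.40000000 + 107.12562024 = 5.1465

Answer: Put price = 5.1465


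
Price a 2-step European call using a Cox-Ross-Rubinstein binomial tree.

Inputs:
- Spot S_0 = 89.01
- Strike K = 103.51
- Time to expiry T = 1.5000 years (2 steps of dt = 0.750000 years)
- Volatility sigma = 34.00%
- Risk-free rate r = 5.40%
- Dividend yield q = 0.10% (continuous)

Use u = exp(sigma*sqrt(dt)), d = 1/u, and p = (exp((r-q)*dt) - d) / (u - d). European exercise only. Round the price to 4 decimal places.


Answer: Price = V(0,0) = 12.8430

Derivation:
dt = T/N = 0.750000
u = exp(sigma*sqrt(dt)) = 1.342386; d = 1/u = 0.744942
p = (exp((r-q)*dt) - d) / (u - d) = 0.494789
Discount per step: exp(-r*dt) = 0.960309
Stock lattice S(k, i) with i counting down-moves:
  k=0: S(0,0) = 89.0100
  k=1: S(1,0) = 119.4858; S(1,1) = 66.3073
  k=2: S(2,0) = 160.3960; S(2,1) = 89.0100; S(2,2) = 49.3951
Terminal payoffs V(N, i) = max(S_T - K, 0):
  V(2,0) = 56.886039; V(2,1) = 0.000000; V(2,2) = 0.000000
Backward induction: V(k, i) = exp(-r*dt) * [p * V(k+1, i) + (1-p) * V(k+1, i+1)].
  V(1,0) = exp(-r*dt) * [p*56.886039 + (1-p)*0.000000] = 27.029404
  V(1,1) = exp(-r*dt) * [p*0.000000 + (1-p)*0.000000] = 0.000000
  V(0,0) = exp(-r*dt) * [p*27.029404 + (1-p)*0.000000] = 12.843023


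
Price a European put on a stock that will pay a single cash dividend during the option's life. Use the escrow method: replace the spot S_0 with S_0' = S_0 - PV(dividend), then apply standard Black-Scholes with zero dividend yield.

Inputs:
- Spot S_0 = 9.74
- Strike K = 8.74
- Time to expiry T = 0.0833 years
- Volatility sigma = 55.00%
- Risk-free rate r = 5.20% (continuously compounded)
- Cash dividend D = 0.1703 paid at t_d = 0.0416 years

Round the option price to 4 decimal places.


Answer: Price = 0.2444

Derivation:
PV(D) = D * exp(-r * t_d) = 0.1703 * 0.99783914 = 0.16993201
S_0' = S_0 - PV(D) = 9.7400 - 0.16993201 = 9.57006799
d1 = (ln(S_0'/K) + (r + sigma^2/2)*T) / (sigma*sqrt(T)) = 0.67822313
d2 = d1 - sigma*sqrt(T) = 0.51948356
exp(-rT) = 0.99567777
N(-d1) = 0.24881511; N(-d2) = 0.30171179
P = K * exp(-rT) * N(-d2) - S_0' * N(-d1) = 8.7400 * 0.99567777 * 0.30171179 - 9.57006799 * 0.24881511 = 0.2444


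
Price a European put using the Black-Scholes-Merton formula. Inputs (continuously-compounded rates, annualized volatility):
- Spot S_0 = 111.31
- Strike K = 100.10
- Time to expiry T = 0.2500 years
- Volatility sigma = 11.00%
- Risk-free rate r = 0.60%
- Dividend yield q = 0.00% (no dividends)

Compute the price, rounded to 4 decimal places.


d1 = (ln(S/K) + (r - q + 0.5*sigma^2) * T) / (sigma * sqrt(T)) = 1.98476209
d2 = d1 - sigma * sqrt(T) = 1.92976209
exp(-rT) = 0.99850112; exp(-qT) = 1.00000000
P = K * exp(-rT) * N(-d2) - S_0 * exp(-qT) * N(-d1)
N(-d1) = 0.02358547; N(-d2) = 0.02681816
P = 100.1000 * 0.99850112 * 0.02681816 - 111.3100 * 1.00000000 * 0.02358547 = 0.0552

Answer: Price = 0.0552


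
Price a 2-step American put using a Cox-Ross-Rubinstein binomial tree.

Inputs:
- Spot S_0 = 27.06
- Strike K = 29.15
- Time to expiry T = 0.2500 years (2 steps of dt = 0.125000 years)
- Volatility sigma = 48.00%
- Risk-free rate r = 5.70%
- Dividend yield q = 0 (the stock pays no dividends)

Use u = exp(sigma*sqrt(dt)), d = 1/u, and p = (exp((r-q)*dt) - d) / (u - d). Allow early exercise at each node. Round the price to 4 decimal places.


Answer: Price = V(0,0) = 3.7825

Derivation:
dt = T/N = 0.125000
u = exp(sigma*sqrt(dt)) = 1.184956; d = 1/u = 0.843913
p = (exp((r-q)*dt) - d) / (u - d) = 0.478642
Discount per step: exp(-r*dt) = 0.992900
Stock lattice S(k, i) with i counting down-moves:
  k=0: S(0,0) = 27.0600
  k=1: S(1,0) = 32.0649; S(1,1) = 22.8363
  k=2: S(2,0) = 37.9955; S(2,1) = 27.0600; S(2,2) = 19.2718
Terminal payoffs V(N, i) = max(K - S_T, 0):
  V(2,0) = 0.000000; V(2,1) = 2.090000; V(2,2) = 9.878152
Backward induction: V(k, i) = exp(-r*dt) * [p * V(k+1, i) + (1-p) * V(k+1, i+1)]; then take max(V_cont, immediate exercise) for American.
  V(1,0) = exp(-r*dt) * [p*0.000000 + (1-p)*2.090000] = 1.081903; exercise = 0.000000; V(1,0) = max -> 1.081903
  V(1,1) = exp(-r*dt) * [p*2.090000 + (1-p)*9.878152] = 6.106753; exercise = 6.313709; V(1,1) = max -> 6.313709
  V(0,0) = exp(-r*dt) * [p*1.081903 + (1-p)*6.313709] = 3.782503; exercise = 2.090000; V(0,0) = max -> 3.782503


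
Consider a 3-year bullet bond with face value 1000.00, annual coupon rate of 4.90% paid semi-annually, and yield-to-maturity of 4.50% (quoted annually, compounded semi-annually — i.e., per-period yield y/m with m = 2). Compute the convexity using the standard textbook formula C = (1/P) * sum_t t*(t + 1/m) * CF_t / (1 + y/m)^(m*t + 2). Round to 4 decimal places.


Coupon per period c = face * coupon_rate / m = 24.500000
Periods per year m = 2; per-period yield y/m = 0.022500
Number of cashflows N = 6
Cashflows (t years, CF_t, discount factor 1/(1+y/m)^(m*t), PV):
  t = 0.5000: CF_t = 24.500000, DF = 0.977995, PV = 23.960880
  t = 1.0000: CF_t = 24.500000, DF = 0.956474, PV = 23.433624
  t = 1.5000: CF_t = 24.500000, DF = 0.935427, PV = 22.917969
  t = 2.0000: CF_t = 24.500000, DF = 0.914843, PV = 22.413662
  t = 2.5000: CF_t = 24.500000, DF = 0.894712, PV = 21.920452
  t = 3.0000: CF_t = 1024.500000, DF = 0.875024, PV = 896.462367
Price P = sum_t PV_t = 1011.108954
Convexity numerator sum_t t*(t + 1/m) * CF_t / (1+y/m)^(m*t + 2):
  t = 0.5000: term = 11.458985
  t = 1.0000: term = 33.620493
  t = 1.5000: term = 65.761355
  t = 2.0000: term = 107.190473
  t = 2.5000: term = 157.247638
  t = 3.0000: term = 9003.155026
Convexity = (1/P) * sum = 9378.433971 / 1011.108954 = 9.275394

Answer: Convexity = 9.2754


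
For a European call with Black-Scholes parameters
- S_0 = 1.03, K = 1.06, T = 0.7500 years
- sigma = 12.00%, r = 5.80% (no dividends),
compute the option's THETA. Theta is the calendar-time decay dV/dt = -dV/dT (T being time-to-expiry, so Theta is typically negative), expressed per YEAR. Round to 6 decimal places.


d1 = 0.1942773467; d2 = 0.0903542983
phi(d1) = 0.3914841002; exp(-qT) = 1.0000000000; exp(-rT) = 0.9574325541
Theta = -S*exp(-qT)*phi(d1)*sigma/(2*sqrt(T)) - r*K*exp(-rT)*N(d2) + q*S*exp(-qT)*N(d1)
N(d1) = 0.5770206388; N(d2) = 0.5359971636; sqrt(T) = 0.8660254038
Term 1 = -1.0300 * 1.0000000000 * 0.3914841002 * 0.1200 / (2 * 0.8660254038) = -0.0279364985
Term 2 = -0.0580 * 1.0600 * 0.9574325541 * 0.5359971636 = -0.0315503761
Term 3 = 0 (no dividend yield, q = 0)
Theta = -0.0279364985 + (-0.0315503761) + (0.0000000000) = -0.059487

Answer: Theta = -0.059487


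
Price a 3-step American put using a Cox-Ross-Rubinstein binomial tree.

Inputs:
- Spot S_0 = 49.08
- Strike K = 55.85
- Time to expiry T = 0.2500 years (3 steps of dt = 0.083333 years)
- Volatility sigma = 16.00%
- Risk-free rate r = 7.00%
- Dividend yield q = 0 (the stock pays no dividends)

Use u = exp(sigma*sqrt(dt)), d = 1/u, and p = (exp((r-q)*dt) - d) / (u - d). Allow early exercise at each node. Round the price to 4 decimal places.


dt = T/N = 0.083333
u = exp(sigma*sqrt(dt)) = 1.047271; d = 1/u = 0.954862
p = (exp((r-q)*dt) - d) / (u - d) = 0.551765
Discount per step: exp(-r*dt) = 0.994184
Stock lattice S(k, i) with i counting down-moves:
  k=0: S(0,0) = 49.0800
  k=1: S(1,0) = 51.4001; S(1,1) = 46.8646
  k=2: S(2,0) = 53.8298; S(2,1) = 49.0800; S(2,2) = 44.7493
  k=3: S(3,0) = 56.3744; S(3,1) = 51.4001; S(3,2) = 46.8646; S(3,3) = 42.7294
Terminal payoffs V(N, i) = max(K - S_T, 0):
  V(3,0) = 0.000000; V(3,1) = 4.449924; V(3,2) = 8.985353; V(3,3) = 13.120585
Backward induction: V(k, i) = exp(-r*dt) * [p * V(k+1, i) + (1-p) * V(k+1, i+1)]; then take max(V_cont, immediate exercise) for American.
  V(2,0) = exp(-r*dt) * [p*0.000000 + (1-p)*4.449924] = 1.983012; exercise = 2.020176; V(2,0) = max -> 2.020176
  V(2,1) = exp(-r*dt) * [p*4.449924 + (1-p)*8.985353] = 6.445157; exercise = 6.770000; V(2,1) = max -> 6.770000
  V(2,2) = exp(-r*dt) * [p*8.985353 + (1-p)*13.120585] = 10.775867; exercise = 11.100710; V(2,2) = max -> 11.100710
  V(1,0) = exp(-r*dt) * [p*2.020176 + (1-p)*6.770000] = 4.125081; exercise = 4.449924; V(1,0) = max -> 4.449924
  V(1,1) = exp(-r*dt) * [p*6.770000 + (1-p)*11.100710] = 8.660510; exercise = 8.985353; V(1,1) = max -> 8.985353
  V(0,0) = exp(-r*dt) * [p*4.449924 + (1-p)*8.985353] = 6.445157; exercise = 6.770000; V(0,0) = max -> 6.770000

Answer: Price = V(0,0) = 6.7700


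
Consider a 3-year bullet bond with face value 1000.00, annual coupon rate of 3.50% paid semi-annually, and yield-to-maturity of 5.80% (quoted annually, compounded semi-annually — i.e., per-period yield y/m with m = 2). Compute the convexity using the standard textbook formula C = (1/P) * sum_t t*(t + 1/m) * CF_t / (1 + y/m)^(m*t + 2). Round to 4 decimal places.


Coupon per period c = face * coupon_rate / m = 17.500000
Periods per year m = 2; per-period yield y/m = 0.029000
Number of cashflows N = 6
Cashflows (t years, CF_t, discount factor 1/(1+y/m)^(m*t), PV):
  t = 0.5000: CF_t = 17.500000, DF = 0.971817, PV = 17.006803
  t = 1.0000: CF_t = 17.500000, DF = 0.944429, PV = 16.527505
  t = 1.5000: CF_t = 17.500000, DF = 0.917812, PV = 16.061715
  t = 2.0000: CF_t = 17.500000, DF = 0.891946, PV = 15.609053
  t = 2.5000: CF_t = 17.500000, DF = 0.866808, PV = 15.169148
  t = 3.0000: CF_t = 1017.500000, DF = 0.842379, PV = 857.121066
Price P = sum_t PV_t = 937.495290
Convexity numerator sum_t t*(t + 1/m) * CF_t / (1+y/m)^(m*t + 2):
  t = 0.5000: term = 8.030858
  t = 1.0000: term = 23.413579
  t = 1.5000: term = 45.507443
  t = 2.0000: term = 73.708200
  t = 2.5000: term = 107.446355
  t = 3.0000: term = 8499.643664
Convexity = (1/P) * sum = 8757.750098 / 937.495290 = 9.341647

Answer: Convexity = 9.3416


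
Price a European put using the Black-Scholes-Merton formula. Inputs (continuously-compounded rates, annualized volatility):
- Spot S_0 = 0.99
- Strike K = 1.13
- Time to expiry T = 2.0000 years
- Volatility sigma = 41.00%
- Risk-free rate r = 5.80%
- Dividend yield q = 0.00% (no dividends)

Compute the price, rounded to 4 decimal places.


Answer: Price = 0.2359

Derivation:
d1 = (ln(S/K) + (r - q + 0.5*sigma^2) * T) / (sigma * sqrt(T)) = 0.26185722
d2 = d1 - sigma * sqrt(T) = -0.31797034
exp(-rT) = 0.89047522; exp(-qT) = 1.00000000
P = K * exp(-rT) * N(-d2) - S_0 * exp(-qT) * N(-d1)
N(-d1) = 0.39671576; N(-d2) = 0.62474628
P = 1.1300 * 0.89047522 * 0.62474628 - 0.9900 * 1.00000000 * 0.39671576 = 0.2359


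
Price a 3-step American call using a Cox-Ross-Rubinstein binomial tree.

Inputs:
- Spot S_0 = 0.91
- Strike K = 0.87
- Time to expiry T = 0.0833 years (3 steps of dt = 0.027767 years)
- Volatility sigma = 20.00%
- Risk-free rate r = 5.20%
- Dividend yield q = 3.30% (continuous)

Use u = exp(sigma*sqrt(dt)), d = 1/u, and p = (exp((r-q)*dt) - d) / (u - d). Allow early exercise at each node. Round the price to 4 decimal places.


dt = T/N = 0.027767
u = exp(sigma*sqrt(dt)) = 1.033888; d = 1/u = 0.967223
p = (exp((r-q)*dt) - d) / (u - d) = 0.499585
Discount per step: exp(-r*dt) = 0.998557
Stock lattice S(k, i) with i counting down-moves:
  k=0: S(0,0) = 0.9100
  k=1: S(1,0) = 0.9408; S(1,1) = 0.8802
  k=2: S(2,0) = 0.9727; S(2,1) = 0.9100; S(2,2) = 0.8513
  k=3: S(3,0) = 1.0057; S(3,1) = 0.9408; S(3,2) = 0.8802; S(3,3) = 0.8234
Terminal payoffs V(N, i) = max(S_T - K, 0):
  V(3,0) = 0.135685; V(3,1) = 0.070838; V(3,2) = 0.010173; V(3,3) = 0.000000
Backward induction: V(k, i) = exp(-r*dt) * [p * V(k+1, i) + (1-p) * V(k+1, i+1)]; then take max(V_cont, immediate exercise) for American.
  V(2,0) = exp(-r*dt) * [p*0.135685 + (1-p)*0.070838] = 0.103086; exercise = 0.102722; V(2,0) = max -> 0.103086
  V(2,1) = exp(-r*dt) * [p*0.070838 + (1-p)*0.010173] = 0.040422; exercise = 0.040000; V(2,1) = max -> 0.040422
  V(2,2) = exp(-r*dt) * [p*0.010173 + (1-p)*0.000000] = 0.005075; exercise = 0.000000; V(2,2) = max -> 0.005075
  V(1,0) = exp(-r*dt) * [p*0.103086 + (1-p)*0.040422] = 0.071624; exercise = 0.070838; V(1,0) = max -> 0.071624
  V(1,1) = exp(-r*dt) * [p*0.040422 + (1-p)*0.005075] = 0.022701; exercise = 0.010173; V(1,1) = max -> 0.022701
  V(0,0) = exp(-r*dt) * [p*0.071624 + (1-p)*0.022701] = 0.047074; exercise = 0.040000; V(0,0) = max -> 0.047074

Answer: Price = V(0,0) = 0.0471


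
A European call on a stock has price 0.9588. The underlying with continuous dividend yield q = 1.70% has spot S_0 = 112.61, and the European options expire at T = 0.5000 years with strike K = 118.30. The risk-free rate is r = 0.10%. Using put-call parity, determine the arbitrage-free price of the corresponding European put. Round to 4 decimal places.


Answer: Put price = 7.5428

Derivation:
Put-call parity: C - P = S_0 * exp(-qT) - K * exp(-rT).
S_0 * exp(-qT) = 112.6100 * 0.99153602 = 111.65687153
K * exp(-rT) = 118.3000 * 0.99950012 = 118.24086479
P = C - S*exp(-qT) + K*exp(-rT)
P = 0.9588 - 111.65687153 + 118.24086479 = 7.5428


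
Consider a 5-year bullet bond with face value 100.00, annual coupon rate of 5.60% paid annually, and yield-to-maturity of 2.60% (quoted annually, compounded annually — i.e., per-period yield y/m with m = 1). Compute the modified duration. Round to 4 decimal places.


Coupon per period c = face * coupon_rate / m = 5.600000
Periods per year m = 1; per-period yield y/m = 0.026000
Number of cashflows N = 5
Cashflows (t years, CF_t, discount factor 1/(1+y/m)^(m*t), PV):
  t = 1.0000: CF_t = 5.600000, DF = 0.974659, PV = 5.458090
  t = 2.0000: CF_t = 5.600000, DF = 0.949960, PV = 5.319776
  t = 3.0000: CF_t = 5.600000, DF = 0.925887, PV = 5.184966
  t = 4.0000: CF_t = 5.600000, DF = 0.902424, PV = 5.053573
  t = 5.0000: CF_t = 105.600000, DF = 0.879555, PV = 92.881050
Price P = sum_t PV_t = 113.897455
First compute Macaulay numerator sum_t t * PV_t:
  t * PV_t at t = 1.0000: 5.458090
  t * PV_t at t = 2.0000: 10.639551
  t * PV_t at t = 3.0000: 15.554899
  t * PV_t at t = 4.0000: 20.214294
  t * PV_t at t = 5.0000: 464.405248
Macaulay duration D = 516.272082 / 113.897455 = 4.532780
Modified duration = D / (1 + y/m) = 4.532780 / (1 + 0.026000) = 4.417914

Answer: Modified duration = 4.4179


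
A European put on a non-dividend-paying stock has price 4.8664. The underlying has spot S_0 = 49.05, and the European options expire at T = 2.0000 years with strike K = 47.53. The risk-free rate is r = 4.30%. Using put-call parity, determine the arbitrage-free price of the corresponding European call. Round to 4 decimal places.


Answer: Call price = 10.3031

Derivation:
Put-call parity: C - P = S_0 * exp(-qT) - K * exp(-rT).
S_0 * exp(-qT) = 49.0500 * 1.00000000 = 49.05000000
K * exp(-rT) = 47.5300 * 0.91759423 = 43.61325381
C = P + S*exp(-qT) - K*exp(-rT)
C = 4.8664 + 49.05000000 - 43.61325381 = 10.3031


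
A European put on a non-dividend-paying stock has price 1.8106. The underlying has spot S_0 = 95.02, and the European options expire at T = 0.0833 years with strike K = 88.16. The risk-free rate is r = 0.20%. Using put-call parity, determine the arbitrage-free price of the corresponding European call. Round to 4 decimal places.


Put-call parity: C - P = S_0 * exp(-qT) - K * exp(-rT).
S_0 * exp(-qT) = 95.0200 * 1.00000000 = 95.02000000
K * exp(-rT) = 88.1600 * 0.99983341 = 88.14531377
C = P + S*exp(-qT) - K*exp(-rT)
C = 1.8106 + 95.02000000 - 88.14531377 = 8.6853

Answer: Call price = 8.6853


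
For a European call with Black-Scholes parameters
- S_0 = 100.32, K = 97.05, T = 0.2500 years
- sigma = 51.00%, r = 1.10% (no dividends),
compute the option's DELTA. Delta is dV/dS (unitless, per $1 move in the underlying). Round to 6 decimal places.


Answer: Delta = 0.605743

Derivation:
d1 = 0.2682402638; d2 = 0.0132402638
phi(d1) = 0.3848448732; exp(-qT) = 1.0000000000; exp(-rT) = 0.9972537778
N(d1) = 0.6057428079
Delta = exp(-qT) * N(d1) = 1.0000000000 * 0.6057428079 = 0.605743


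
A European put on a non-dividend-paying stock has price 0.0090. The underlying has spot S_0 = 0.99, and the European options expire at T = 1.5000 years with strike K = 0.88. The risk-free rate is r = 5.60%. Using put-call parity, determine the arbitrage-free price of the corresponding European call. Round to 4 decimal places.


Put-call parity: C - P = S_0 * exp(-qT) - K * exp(-rT).
S_0 * exp(-qT) = 0.9900 * 1.00000000 = 0.99000000
K * exp(-rT) = 0.8800 * 0.91943126 = 0.80909951
C = P + S*exp(-qT) - K*exp(-rT)
C = 0.0090 + 0.99000000 - 0.80909951 = 0.1899

Answer: Call price = 0.1899


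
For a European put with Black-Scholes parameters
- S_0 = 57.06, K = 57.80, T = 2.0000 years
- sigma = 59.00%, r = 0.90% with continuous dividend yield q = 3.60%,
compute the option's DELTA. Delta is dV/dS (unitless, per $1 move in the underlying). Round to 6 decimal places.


d1 = 0.3370317449; d2 = -0.4973542569
phi(d1) = 0.3769156971; exp(-qT) = 0.9305308958; exp(-rT) = 0.9821610324
N(-d1) = 0.3680464848
Delta = -exp(-qT) * N(-d1) = -0.9305308958 * 0.3680464848 = -0.342479

Answer: Delta = -0.342479


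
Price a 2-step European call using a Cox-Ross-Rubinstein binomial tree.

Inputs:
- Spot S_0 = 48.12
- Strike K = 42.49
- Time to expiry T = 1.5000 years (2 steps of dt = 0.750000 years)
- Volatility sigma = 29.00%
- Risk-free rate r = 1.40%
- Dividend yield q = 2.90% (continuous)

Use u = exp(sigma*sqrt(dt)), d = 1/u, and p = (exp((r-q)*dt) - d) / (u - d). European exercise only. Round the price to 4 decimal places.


dt = T/N = 0.750000
u = exp(sigma*sqrt(dt)) = 1.285500; d = 1/u = 0.777908
p = (exp((r-q)*dt) - d) / (u - d) = 0.415502
Discount per step: exp(-r*dt) = 0.989555
Stock lattice S(k, i) with i counting down-moves:
  k=0: S(0,0) = 48.1200
  k=1: S(1,0) = 61.8582; S(1,1) = 37.4329
  k=2: S(2,0) = 79.5187; S(2,1) = 48.1200; S(2,2) = 29.1194
Terminal payoffs V(N, i) = max(S_T - K, 0):
  V(2,0) = 37.028733; V(2,1) = 5.630000; V(2,2) = 0.000000
Backward induction: V(k, i) = exp(-r*dt) * [p * V(k+1, i) + (1-p) * V(k+1, i+1)].
  V(1,0) = exp(-r*dt) * [p*37.028733 + (1-p)*5.630000] = 18.481157
  V(1,1) = exp(-r*dt) * [p*5.630000 + (1-p)*0.000000] = 2.314841
  V(0,0) = exp(-r*dt) * [p*18.481157 + (1-p)*2.314841] = 8.937636

Answer: Price = V(0,0) = 8.9376


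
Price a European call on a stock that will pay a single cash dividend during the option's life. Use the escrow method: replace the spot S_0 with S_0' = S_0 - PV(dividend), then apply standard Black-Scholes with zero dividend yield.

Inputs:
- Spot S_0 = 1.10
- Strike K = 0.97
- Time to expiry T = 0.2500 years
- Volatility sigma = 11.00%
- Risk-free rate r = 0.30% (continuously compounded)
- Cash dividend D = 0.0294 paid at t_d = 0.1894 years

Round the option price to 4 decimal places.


PV(D) = D * exp(-r * t_d) = 0.0294 * 0.99943196 = 0.02938330
S_0' = S_0 - PV(D) = 1.1000 - 0.02938330 = 1.07061670
d1 = (ln(S_0'/K) + (r + sigma^2/2)*T) / (sigma*sqrt(T)) = 1.83557355
d2 = d1 - sigma*sqrt(T) = 1.78057355
exp(-rT) = 0.99925028
N(d1) = 0.96678962; N(d2) = 0.96250893
C = S_0' * N(d1) - K * exp(-rT) * N(d2) = 1.07061670 * 0.96678962 - 0.9700 * 0.99925028 * 0.96250893 = 0.1021

Answer: Price = 0.1021


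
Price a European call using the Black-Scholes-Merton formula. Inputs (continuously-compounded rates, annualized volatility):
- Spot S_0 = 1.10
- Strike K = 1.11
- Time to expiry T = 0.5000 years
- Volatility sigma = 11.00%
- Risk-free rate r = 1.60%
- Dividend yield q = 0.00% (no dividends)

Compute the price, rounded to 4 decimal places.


Answer: Price = 0.0336

Derivation:
d1 = (ln(S/K) + (r - q + 0.5*sigma^2) * T) / (sigma * sqrt(T)) = 0.02539368
d2 = d1 - sigma * sqrt(T) = -0.05238807
exp(-rT) = 0.99203191; exp(-qT) = 1.00000000
C = S_0 * exp(-qT) * N(d1) - K * exp(-rT) * N(d2)
N(d1) = 0.51012952; N(d2) = 0.47910974
C = 1.1000 * 1.00000000 * 0.51012952 - 1.1100 * 0.99203191 * 0.47910974 = 0.0336


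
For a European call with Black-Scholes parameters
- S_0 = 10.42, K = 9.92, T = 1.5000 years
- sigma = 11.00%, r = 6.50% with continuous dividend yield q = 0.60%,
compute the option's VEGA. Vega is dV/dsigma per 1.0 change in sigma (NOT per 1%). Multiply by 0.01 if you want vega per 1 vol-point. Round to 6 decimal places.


Answer: Vega = 2.787826

Derivation:
d1 = 1.0892740970; d2 = 0.9545521612
phi(d1) = 0.2204250475; exp(-qT) = 0.9910403788; exp(-rT) = 0.9071023416
Vega = S * exp(-qT) * phi(d1) * sqrt(T) = 10.4200 * 0.9910403788 * 0.2204250475 * 1.2247448714 = 2.787826


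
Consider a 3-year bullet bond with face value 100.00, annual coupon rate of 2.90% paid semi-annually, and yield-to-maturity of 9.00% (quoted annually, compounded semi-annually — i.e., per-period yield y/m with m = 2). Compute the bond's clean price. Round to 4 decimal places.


Answer: Price = 84.2685

Derivation:
Coupon per period c = face * coupon_rate / m = 1.450000
Periods per year m = 2; per-period yield y/m = 0.045000
Number of cashflows N = 6
Cashflows (t years, CF_t, discount factor 1/(1+y/m)^(m*t), PV):
  t = 0.5000: CF_t = 1.450000, DF = 0.956938, PV = 1.387560
  t = 1.0000: CF_t = 1.450000, DF = 0.915730, PV = 1.327808
  t = 1.5000: CF_t = 1.450000, DF = 0.876297, PV = 1.270630
  t = 2.0000: CF_t = 1.450000, DF = 0.838561, PV = 1.215914
  t = 2.5000: CF_t = 1.450000, DF = 0.802451, PV = 1.163554
  t = 3.0000: CF_t = 101.450000, DF = 0.767896, PV = 77.903023
Price P = sum_t PV_t = 84.268489


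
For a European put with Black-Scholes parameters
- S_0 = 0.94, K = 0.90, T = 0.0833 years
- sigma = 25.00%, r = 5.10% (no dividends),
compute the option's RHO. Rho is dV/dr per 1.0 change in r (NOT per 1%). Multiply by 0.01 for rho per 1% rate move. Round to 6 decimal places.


d1 = 0.6976230542; d2 = 0.6254687058
phi(d1) = 0.3127730297; exp(-qT) = 1.0000000000; exp(-rT) = 0.9957607113
N(-d2) = 0.2658317406
Rho = -K*T*exp(-rT)*N(-d2) = -0.9000 * 0.0833 * 0.9957607113 * 0.2658317406 = -0.019845

Answer: Rho = -0.019845


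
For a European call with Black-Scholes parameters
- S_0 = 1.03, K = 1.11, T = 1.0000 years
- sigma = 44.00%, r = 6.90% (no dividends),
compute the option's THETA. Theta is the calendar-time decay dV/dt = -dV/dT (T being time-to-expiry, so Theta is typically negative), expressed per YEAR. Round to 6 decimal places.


Answer: Theta = -0.117639

Derivation:
d1 = 0.2068154248; d2 = -0.2331845752
phi(d1) = 0.3905009632; exp(-qT) = 1.0000000000; exp(-rT) = 0.9333266801
Theta = -S*exp(-qT)*phi(d1)*sigma/(2*sqrt(T)) - r*K*exp(-rT)*N(d2) + q*S*exp(-qT)*N(d1)
N(d1) = 0.5819229953; N(d2) = 0.4078090415; sqrt(T) = 1.0000000000
Term 1 = -1.0300 * 1.0000000000 * 0.3905009632 * 0.4400 / (2 * 1.0000000000) = -0.0884875183
Term 2 = -0.0690 * 1.1100 * 0.9333266801 * 0.4078090415 = -0.0291516137
Term 3 = 0 (no dividend yield, q = 0)
Theta = -0.0884875183 + (-0.0291516137) + (0.0000000000) = -0.117639


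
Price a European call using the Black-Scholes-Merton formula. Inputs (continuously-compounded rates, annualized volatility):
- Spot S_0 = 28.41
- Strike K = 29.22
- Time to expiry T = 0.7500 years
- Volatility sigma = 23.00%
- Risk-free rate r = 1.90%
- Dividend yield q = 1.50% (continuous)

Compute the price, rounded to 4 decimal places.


d1 = (ln(S/K) + (r - q + 0.5*sigma^2) * T) / (sigma * sqrt(T)) = -0.02648135
d2 = d1 - sigma * sqrt(T) = -0.22566720
exp(-rT) = 0.98585105; exp(-qT) = 0.98881304
C = S_0 * exp(-qT) * N(d1) - K * exp(-rT) * N(d2)
N(d1) = 0.48943670; N(d2) = 0.41073014
C = 28.4100 * 0.98881304 * 0.48943670 - 29.2200 * 0.98585105 * 0.41073014 = 1.9176

Answer: Price = 1.9176


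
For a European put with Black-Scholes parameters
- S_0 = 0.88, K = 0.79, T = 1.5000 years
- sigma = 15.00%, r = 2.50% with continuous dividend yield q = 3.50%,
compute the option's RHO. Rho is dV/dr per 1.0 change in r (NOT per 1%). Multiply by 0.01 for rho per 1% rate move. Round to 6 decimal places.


d1 = 0.5974793313; d2 = 0.4137676006
phi(d1) = 0.3337278933; exp(-qT) = 0.9488543211; exp(-rT) = 0.9631944177
N(-d2) = 0.3395221570
Rho = -K*T*exp(-rT)*N(-d2) = -0.7900 * 1.5000 * 0.9631944177 * 0.3395221570 = -0.387526

Answer: Rho = -0.387526


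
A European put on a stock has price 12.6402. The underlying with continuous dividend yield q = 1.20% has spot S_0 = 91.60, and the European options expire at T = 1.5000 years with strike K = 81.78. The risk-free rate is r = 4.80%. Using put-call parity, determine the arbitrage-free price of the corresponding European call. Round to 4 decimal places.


Put-call parity: C - P = S_0 * exp(-qT) - K * exp(-rT).
S_0 * exp(-qT) = 91.6000 * 0.98216103 = 89.96595056
K * exp(-rT) = 81.7800 * 0.93053090 = 76.09881666
C = P + S*exp(-qT) - K*exp(-rT)
C = 12.6402 + 89.96595056 - 76.09881666 = 26.5073

Answer: Call price = 26.5073


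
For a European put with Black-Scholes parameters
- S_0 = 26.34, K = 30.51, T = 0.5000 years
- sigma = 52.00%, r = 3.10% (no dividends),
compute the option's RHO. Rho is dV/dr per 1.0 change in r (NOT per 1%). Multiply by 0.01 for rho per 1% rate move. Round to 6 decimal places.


d1 = -0.1736920845; d2 = -0.5413876107
phi(d1) = 0.3929696080; exp(-qT) = 1.0000000000; exp(-rT) = 0.9846195068
N(-d2) = 0.7058797776
Rho = -K*T*exp(-rT)*N(-d2) = -30.5100 * 0.5000 * 0.9846195068 * 0.7058797776 = -10.602576

Answer: Rho = -10.602576


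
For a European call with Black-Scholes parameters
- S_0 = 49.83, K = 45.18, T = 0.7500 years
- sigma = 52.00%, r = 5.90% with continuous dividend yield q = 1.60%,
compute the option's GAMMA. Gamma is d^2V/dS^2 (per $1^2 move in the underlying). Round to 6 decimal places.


Answer: Gamma = 0.015390

Derivation:
d1 = 0.5143140593; d2 = 0.0639808493
phi(d1) = 0.3495187716; exp(-qT) = 0.9880717129; exp(-rT) = 0.9567147489
Gamma = exp(-qT) * phi(d1) / (S * sigma * sqrt(T)) = 0.9880717129 * 0.3495187716 / (49.8300 * 0.5200 * 0.8660254038) = 0.015390


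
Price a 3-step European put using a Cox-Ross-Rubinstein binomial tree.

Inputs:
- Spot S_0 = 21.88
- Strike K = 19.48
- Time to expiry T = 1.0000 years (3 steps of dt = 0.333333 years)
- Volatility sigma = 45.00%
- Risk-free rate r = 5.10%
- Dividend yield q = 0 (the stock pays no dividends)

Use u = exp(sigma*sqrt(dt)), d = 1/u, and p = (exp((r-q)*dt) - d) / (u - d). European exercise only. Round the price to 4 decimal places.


Answer: Price = V(0,0) = 2.3351

Derivation:
dt = T/N = 0.333333
u = exp(sigma*sqrt(dt)) = 1.296681; d = 1/u = 0.771200
p = (exp((r-q)*dt) - d) / (u - d) = 0.468039
Discount per step: exp(-r*dt) = 0.983144
Stock lattice S(k, i) with i counting down-moves:
  k=0: S(0,0) = 21.8800
  k=1: S(1,0) = 28.3714; S(1,1) = 16.8739
  k=2: S(2,0) = 36.7886; S(2,1) = 21.8800; S(2,2) = 13.0131
  k=3: S(3,0) = 47.7031; S(3,1) = 28.3714; S(3,2) = 16.8739; S(3,3) = 10.0357
Terminal payoffs V(N, i) = max(K - S_T, 0):
  V(3,0) = 0.000000; V(3,1) = 0.000000; V(3,2) = 2.606145; V(3,3) = 9.444286
Backward induction: V(k, i) = exp(-r*dt) * [p * V(k+1, i) + (1-p) * V(k+1, i+1)].
  V(2,0) = exp(-r*dt) * [p*0.000000 + (1-p)*0.000000] = 0.000000
  V(2,1) = exp(-r*dt) * [p*0.000000 + (1-p)*2.606145] = 1.362999
  V(2,2) = exp(-r*dt) * [p*2.606145 + (1-p)*9.444286] = 6.138523
  V(1,0) = exp(-r*dt) * [p*0.000000 + (1-p)*1.362999] = 0.712841
  V(1,1) = exp(-r*dt) * [p*1.362999 + (1-p)*6.138523] = 3.837596
  V(0,0) = exp(-r*dt) * [p*0.712841 + (1-p)*3.837596] = 2.335053


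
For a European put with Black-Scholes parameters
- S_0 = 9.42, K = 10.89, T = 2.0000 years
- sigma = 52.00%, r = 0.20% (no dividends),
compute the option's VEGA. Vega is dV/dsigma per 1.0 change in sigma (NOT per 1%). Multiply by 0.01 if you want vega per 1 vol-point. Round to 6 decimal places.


Answer: Vega = 5.233035

Derivation:
d1 = 0.1759474109; d2 = -0.5594436416
phi(d1) = 0.3928147003; exp(-qT) = 1.0000000000; exp(-rT) = 0.9960079893
Vega = S * exp(-qT) * phi(d1) * sqrt(T) = 9.4200 * 1.0000000000 * 0.3928147003 * 1.4142135624 = 5.233035


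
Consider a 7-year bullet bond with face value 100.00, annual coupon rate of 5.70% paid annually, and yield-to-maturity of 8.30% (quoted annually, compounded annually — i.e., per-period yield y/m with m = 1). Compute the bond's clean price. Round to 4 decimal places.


Answer: Price = 86.6012

Derivation:
Coupon per period c = face * coupon_rate / m = 5.700000
Periods per year m = 1; per-period yield y/m = 0.083000
Number of cashflows N = 7
Cashflows (t years, CF_t, discount factor 1/(1+y/m)^(m*t), PV):
  t = 1.0000: CF_t = 5.700000, DF = 0.923361, PV = 5.263158
  t = 2.0000: CF_t = 5.700000, DF = 0.852596, PV = 4.859795
  t = 3.0000: CF_t = 5.700000, DF = 0.787254, PV = 4.487345
  t = 4.0000: CF_t = 5.700000, DF = 0.726919, PV = 4.143440
  t = 5.0000: CF_t = 5.700000, DF = 0.671209, PV = 3.825891
  t = 6.0000: CF_t = 5.700000, DF = 0.619768, PV = 3.532679
  t = 7.0000: CF_t = 105.700000, DF = 0.572270, PV = 60.488914
Price P = sum_t PV_t = 86.601222


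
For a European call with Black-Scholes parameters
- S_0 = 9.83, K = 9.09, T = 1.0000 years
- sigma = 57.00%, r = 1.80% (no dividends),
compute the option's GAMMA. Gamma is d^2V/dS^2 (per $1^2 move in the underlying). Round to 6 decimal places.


d1 = 0.4538842561; d2 = -0.1161157439
phi(d1) = 0.3598946274; exp(-qT) = 1.0000000000; exp(-rT) = 0.9821610324
Gamma = exp(-qT) * phi(d1) / (S * sigma * sqrt(T)) = 1.0000000000 * 0.3598946274 / (9.8300 * 0.5700 * 1.0000000000) = 0.064231

Answer: Gamma = 0.064231


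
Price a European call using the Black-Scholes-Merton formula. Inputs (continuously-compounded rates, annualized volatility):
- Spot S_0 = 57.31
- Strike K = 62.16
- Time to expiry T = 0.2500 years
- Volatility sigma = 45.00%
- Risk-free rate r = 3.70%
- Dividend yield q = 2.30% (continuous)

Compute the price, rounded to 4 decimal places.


Answer: Price = 3.3195

Derivation:
d1 = (ln(S/K) + (r - q + 0.5*sigma^2) * T) / (sigma * sqrt(T)) = -0.23299590
d2 = d1 - sigma * sqrt(T) = -0.45799590
exp(-rT) = 0.99079265; exp(-qT) = 0.99426650
C = S_0 * exp(-qT) * N(d1) - K * exp(-rT) * N(d2)
N(d1) = 0.40788229; N(d2) = 0.32347769
C = 57.3100 * 0.99426650 * 0.40788229 - 62.1600 * 0.99079265 * 0.32347769 = 3.3195


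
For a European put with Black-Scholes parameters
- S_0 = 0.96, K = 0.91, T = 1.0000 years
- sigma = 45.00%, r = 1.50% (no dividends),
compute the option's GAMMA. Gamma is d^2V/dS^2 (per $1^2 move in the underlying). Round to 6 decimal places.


d1 = 0.3771970777; d2 = -0.0728029223
phi(d1) = 0.3715479503; exp(-qT) = 1.0000000000; exp(-rT) = 0.9851119396
Gamma = exp(-qT) * phi(d1) / (S * sigma * sqrt(T)) = 1.0000000000 * 0.3715479503 / (0.9600 * 0.4500 * 1.0000000000) = 0.860065

Answer: Gamma = 0.860065


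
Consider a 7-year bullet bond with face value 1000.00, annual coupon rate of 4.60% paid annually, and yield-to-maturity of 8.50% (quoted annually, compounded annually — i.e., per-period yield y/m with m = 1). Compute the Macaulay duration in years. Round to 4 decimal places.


Answer: Macaulay duration = 6.0220 years

Derivation:
Coupon per period c = face * coupon_rate / m = 46.000000
Periods per year m = 1; per-period yield y/m = 0.085000
Number of cashflows N = 7
Cashflows (t years, CF_t, discount factor 1/(1+y/m)^(m*t), PV):
  t = 1.0000: CF_t = 46.000000, DF = 0.921659, PV = 42.396313
  t = 2.0000: CF_t = 46.000000, DF = 0.849455, PV = 39.074943
  t = 3.0000: CF_t = 46.000000, DF = 0.782908, PV = 36.013773
  t = 4.0000: CF_t = 46.000000, DF = 0.721574, PV = 33.192417
  t = 5.0000: CF_t = 46.000000, DF = 0.665045, PV = 30.592089
  t = 6.0000: CF_t = 46.000000, DF = 0.612945, PV = 28.195474
  t = 7.0000: CF_t = 1046.000000, DF = 0.564926, PV = 590.912963
Price P = sum_t PV_t = 800.377973
Macaulay numerator sum_t t * PV_t:
  t * PV_t at t = 1.0000: 42.396313
  t * PV_t at t = 2.0000: 78.149886
  t * PV_t at t = 3.0000: 108.041318
  t * PV_t at t = 4.0000: 132.769668
  t * PV_t at t = 5.0000: 152.960447
  t * PV_t at t = 6.0000: 169.172845
  t * PV_t at t = 7.0000: 4136.390740
Macaulay duration D = (sum_t t * PV_t) / P = 4819.881218 / 800.377973 = 6.022006


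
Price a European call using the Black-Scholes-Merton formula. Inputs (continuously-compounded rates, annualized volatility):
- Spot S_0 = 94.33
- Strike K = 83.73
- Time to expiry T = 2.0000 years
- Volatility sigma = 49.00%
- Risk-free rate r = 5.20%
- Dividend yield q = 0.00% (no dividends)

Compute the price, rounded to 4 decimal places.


Answer: Price = 33.5742

Derivation:
d1 = (ln(S/K) + (r - q + 0.5*sigma^2) * T) / (sigma * sqrt(T)) = 0.66857947
d2 = d1 - sigma * sqrt(T) = -0.02438517
exp(-rT) = 0.90122530; exp(-qT) = 1.00000000
C = S_0 * exp(-qT) * N(d1) - K * exp(-rT) * N(d2)
N(d1) = 0.74811811; N(d2) = 0.49027269
C = 94.3300 * 1.00000000 * 0.74811811 - 83.7300 * 0.90122530 * 0.49027269 = 33.5742


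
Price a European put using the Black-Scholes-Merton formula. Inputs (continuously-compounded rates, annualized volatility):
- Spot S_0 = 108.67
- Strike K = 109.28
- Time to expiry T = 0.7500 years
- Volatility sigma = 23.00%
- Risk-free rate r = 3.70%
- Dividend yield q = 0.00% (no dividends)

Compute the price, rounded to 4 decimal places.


d1 = (ln(S/K) + (r - q + 0.5*sigma^2) * T) / (sigma * sqrt(T)) = 0.21080751
d2 = d1 - sigma * sqrt(T) = 0.01162167
exp(-rT) = 0.97263149; exp(-qT) = 1.00000000
P = K * exp(-rT) * N(-d2) - S_0 * exp(-qT) * N(-d1)
N(-d1) = 0.41651874; N(-d2) = 0.49536373
P = 109.2800 * 0.97263149 * 0.49536373 - 108.6700 * 1.00000000 * 0.41651874 = 7.3887

Answer: Price = 7.3887


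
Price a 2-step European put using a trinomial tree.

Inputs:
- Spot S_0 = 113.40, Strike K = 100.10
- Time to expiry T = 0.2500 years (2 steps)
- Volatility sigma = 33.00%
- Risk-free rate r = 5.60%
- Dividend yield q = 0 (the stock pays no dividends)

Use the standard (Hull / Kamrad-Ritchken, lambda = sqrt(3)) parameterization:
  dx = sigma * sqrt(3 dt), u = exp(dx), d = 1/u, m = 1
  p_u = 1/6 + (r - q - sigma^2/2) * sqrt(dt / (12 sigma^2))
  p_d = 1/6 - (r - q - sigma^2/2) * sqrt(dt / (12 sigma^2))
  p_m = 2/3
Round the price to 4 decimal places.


dt = T/N = 0.125000; dx = sigma*sqrt(3*dt) = 0.202083
u = exp(dx) = 1.223949; d = 1/u = 0.817027
p_u = 0.167146, p_m = 0.666667, p_d = 0.166187
Discount per step: exp(-r*dt) = 0.993024
Stock lattice S(k, j) with j the centered position index:
  k=0: S(0,+0) = 113.4000
  k=1: S(1,-1) = 92.6509; S(1,+0) = 113.4000; S(1,+1) = 138.7959
  k=2: S(2,-2) = 75.6983; S(2,-1) = 92.6509; S(2,+0) = 113.4000; S(2,+1) = 138.7959; S(2,+2) = 169.8791
Terminal payoffs V(N, j) = max(K - S_T, 0):
  V(2,-2) = 24.401709; V(2,-1) = 7.449117; V(2,+0) = 0.000000; V(2,+1) = 0.000000; V(2,+2) = 0.000000
Backward induction: V(k, j) = exp(-r*dt) * [p_u * V(k+1, j+1) + p_m * V(k+1, j) + p_d * V(k+1, j-1)]
  V(1,-1) = exp(-r*dt) * [p_u*0.000000 + p_m*7.449117 + p_d*24.401709] = 8.958403
  V(1,+0) = exp(-r*dt) * [p_u*0.000000 + p_m*0.000000 + p_d*7.449117] = 1.229313
  V(1,+1) = exp(-r*dt) * [p_u*0.000000 + p_m*0.000000 + p_d*0.000000] = 0.000000
  V(0,+0) = exp(-r*dt) * [p_u*0.000000 + p_m*1.229313 + p_d*8.958403] = 2.292213

Answer: Price = V(0,0) = 2.2922


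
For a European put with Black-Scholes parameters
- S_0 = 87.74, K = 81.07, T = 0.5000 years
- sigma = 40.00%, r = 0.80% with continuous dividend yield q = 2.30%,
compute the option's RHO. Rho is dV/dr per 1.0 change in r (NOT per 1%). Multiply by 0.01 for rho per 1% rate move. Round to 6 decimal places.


d1 = 0.3944415458; d2 = 0.1115988334
phi(d1) = 0.3690841546; exp(-qT) = 0.9885658722; exp(-rT) = 0.9960079893
N(-d2) = 0.4555707485
Rho = -K*T*exp(-rT)*N(-d2) = -81.0700 * 0.5000 * 0.9960079893 * 0.4555707485 = -18.392842

Answer: Rho = -18.392842


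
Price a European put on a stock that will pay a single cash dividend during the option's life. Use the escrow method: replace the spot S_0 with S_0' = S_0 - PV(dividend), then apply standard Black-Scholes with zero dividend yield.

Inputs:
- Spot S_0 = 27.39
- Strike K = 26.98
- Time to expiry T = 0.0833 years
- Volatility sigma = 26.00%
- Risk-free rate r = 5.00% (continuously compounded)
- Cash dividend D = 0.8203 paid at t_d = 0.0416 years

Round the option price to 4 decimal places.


Answer: Price = 0.9567

Derivation:
PV(D) = D * exp(-r * t_d) = 0.8203 * 0.99792216 = 0.81859555
S_0' = S_0 - PV(D) = 27.3900 - 0.81859555 = 26.57140445
d1 = (ln(S_0'/K) + (r + sigma^2/2)*T) / (sigma*sqrt(T)) = -0.11033630
d2 = d1 - sigma*sqrt(T) = -0.18537683
exp(-rT) = 0.99584366
N(-d1) = 0.54392867; N(-d2) = 0.57353326
P = K * exp(-rT) * N(-d2) - S_0' * N(-d1) = 26.9800 * 0.99584366 * 0.57353326 - 26.57140445 * 0.54392867 = 0.9567


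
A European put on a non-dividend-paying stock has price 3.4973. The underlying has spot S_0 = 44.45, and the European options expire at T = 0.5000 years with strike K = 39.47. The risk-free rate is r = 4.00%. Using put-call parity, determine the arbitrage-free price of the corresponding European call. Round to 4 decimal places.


Answer: Call price = 9.2589

Derivation:
Put-call parity: C - P = S_0 * exp(-qT) - K * exp(-rT).
S_0 * exp(-qT) = 44.4500 * 1.00000000 = 44.45000000
K * exp(-rT) = 39.4700 * 0.98019867 = 38.68844164
C = P + S*exp(-qT) - K*exp(-rT)
C = 3.4973 + 44.45000000 - 38.68844164 = 9.2589


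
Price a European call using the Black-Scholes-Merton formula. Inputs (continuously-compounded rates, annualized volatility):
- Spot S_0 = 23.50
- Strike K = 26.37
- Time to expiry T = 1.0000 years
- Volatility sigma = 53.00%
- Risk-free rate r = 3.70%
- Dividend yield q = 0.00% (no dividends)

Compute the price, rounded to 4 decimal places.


d1 = (ln(S/K) + (r - q + 0.5*sigma^2) * T) / (sigma * sqrt(T)) = 0.11740268
d2 = d1 - sigma * sqrt(T) = -0.41259732
exp(-rT) = 0.96367614; exp(-qT) = 1.00000000
C = S_0 * exp(-qT) * N(d1) - K * exp(-rT) * N(d2)
N(d1) = 0.54672952; N(d2) = 0.33995083
C = 23.5000 * 1.00000000 * 0.54672952 - 26.3700 * 0.96367614 * 0.33995083 = 4.2093

Answer: Price = 4.2093


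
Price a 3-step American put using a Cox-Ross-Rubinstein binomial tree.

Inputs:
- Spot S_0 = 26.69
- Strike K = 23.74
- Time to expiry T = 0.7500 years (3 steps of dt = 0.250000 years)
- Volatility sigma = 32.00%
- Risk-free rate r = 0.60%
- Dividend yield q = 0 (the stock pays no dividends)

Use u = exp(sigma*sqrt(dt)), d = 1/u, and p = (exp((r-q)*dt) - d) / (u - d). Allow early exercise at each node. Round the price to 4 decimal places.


dt = T/N = 0.250000
u = exp(sigma*sqrt(dt)) = 1.173511; d = 1/u = 0.852144
p = (exp((r-q)*dt) - d) / (u - d) = 0.464756
Discount per step: exp(-r*dt) = 0.998501
Stock lattice S(k, i) with i counting down-moves:
  k=0: S(0,0) = 26.6900
  k=1: S(1,0) = 31.3210; S(1,1) = 22.7437
  k=2: S(2,0) = 36.7555; S(2,1) = 26.6900; S(2,2) = 19.3809
  k=3: S(3,0) = 43.1330; S(3,1) = 31.3210; S(3,2) = 22.7437; S(3,3) = 16.5153
Terminal payoffs V(N, i) = max(K - S_T, 0):
  V(3,0) = 0.000000; V(3,1) = 0.000000; V(3,2) = 0.996282; V(3,3) = 7.224671
Backward induction: V(k, i) = exp(-r*dt) * [p * V(k+1, i) + (1-p) * V(k+1, i+1)]; then take max(V_cont, immediate exercise) for American.
  V(2,0) = exp(-r*dt) * [p*0.000000 + (1-p)*0.000000] = 0.000000; exercise = 0.000000; V(2,0) = max -> 0.000000
  V(2,1) = exp(-r*dt) * [p*0.000000 + (1-p)*0.996282] = 0.532455; exercise = 0.000000; V(2,1) = max -> 0.532455
  V(2,2) = exp(-r*dt) * [p*0.996282 + (1-p)*7.224671] = 4.323499; exercise = 4.359082; V(2,2) = max -> 4.359082
  V(1,0) = exp(-r*dt) * [p*0.000000 + (1-p)*0.532455] = 0.284566; exercise = 0.000000; V(1,0) = max -> 0.284566
  V(1,1) = exp(-r*dt) * [p*0.532455 + (1-p)*4.359082] = 2.576765; exercise = 0.996282; V(1,1) = max -> 2.576765
  V(0,0) = exp(-r*dt) * [p*0.284566 + (1-p)*2.576765] = 1.509186; exercise = 0.000000; V(0,0) = max -> 1.509186

Answer: Price = V(0,0) = 1.5092


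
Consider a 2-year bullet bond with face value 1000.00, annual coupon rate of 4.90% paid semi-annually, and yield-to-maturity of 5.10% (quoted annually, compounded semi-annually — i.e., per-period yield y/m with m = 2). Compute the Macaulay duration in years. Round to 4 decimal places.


Coupon per period c = face * coupon_rate / m = 24.500000
Periods per year m = 2; per-period yield y/m = 0.025500
Number of cashflows N = 4
Cashflows (t years, CF_t, discount factor 1/(1+y/m)^(m*t), PV):
  t = 0.5000: CF_t = 24.500000, DF = 0.975134, PV = 23.890785
  t = 1.0000: CF_t = 24.500000, DF = 0.950886, PV = 23.296719
  t = 1.5000: CF_t = 24.500000, DF = 0.927242, PV = 22.717424
  t = 2.0000: CF_t = 1024.500000, DF = 0.904185, PV = 926.337625
Price P = sum_t PV_t = 996.242553
Macaulay numerator sum_t t * PV_t:
  t * PV_t at t = 0.5000: 11.945392
  t * PV_t at t = 1.0000: 23.296719
  t * PV_t at t = 1.5000: 34.076137
  t * PV_t at t = 2.0000: 1852.675249
Macaulay duration D = (sum_t t * PV_t) / P = 1921.993497 / 996.242553 = 1.929243

Answer: Macaulay duration = 1.9292 years
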